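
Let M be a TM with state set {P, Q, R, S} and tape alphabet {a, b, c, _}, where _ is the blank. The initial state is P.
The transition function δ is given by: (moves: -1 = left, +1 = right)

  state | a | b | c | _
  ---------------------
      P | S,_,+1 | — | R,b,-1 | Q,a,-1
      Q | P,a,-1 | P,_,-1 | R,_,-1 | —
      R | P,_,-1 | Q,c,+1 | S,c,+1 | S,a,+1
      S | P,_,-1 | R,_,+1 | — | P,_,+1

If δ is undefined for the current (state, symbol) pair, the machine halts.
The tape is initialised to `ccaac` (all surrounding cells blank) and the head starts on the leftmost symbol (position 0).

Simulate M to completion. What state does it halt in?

Q

state=P head=0 tape=_[c]caac___   (P,c)→(R,b,-1)
state=R head=-1 tape=[_]bcaac___   (R,_)→(S,a,+1)
state=S head=0 tape=a[b]caac___   (S,b)→(R,_,+1)
state=R head=1 tape=a_[c]aac___   (R,c)→(S,c,+1)
state=S head=2 tape=a_c[a]ac___   (S,a)→(P,_,-1)
state=P head=1 tape=a_[c]_ac___   (P,c)→(R,b,-1)
state=R head=0 tape=a[_]b_ac___   (R,_)→(S,a,+1)
state=S head=1 tape=aa[b]_ac___   (S,b)→(R,_,+1)
state=R head=2 tape=aa_[_]ac___   (R,_)→(S,a,+1)
state=S head=3 tape=aa_a[a]c___   (S,a)→(P,_,-1)
state=P head=2 tape=aa_[a]_c___   (P,a)→(S,_,+1)
state=S head=3 tape=aa__[_]c___   (S,_)→(P,_,+1)
state=P head=4 tape=aa___[c]___   (P,c)→(R,b,-1)
state=R head=3 tape=aa__[_]b___   (R,_)→(S,a,+1)
state=S head=4 tape=aa__a[b]___   (S,b)→(R,_,+1)
state=R head=5 tape=aa__a_[_]__   (R,_)→(S,a,+1)
state=S head=6 tape=aa__a_a[_]_   (S,_)→(P,_,+1)
state=P head=7 tape=aa__a_a_[_]   (P,_)→(Q,a,-1)
state=Q head=6 tape=aa__a_a[_]a
No transition is defined for (Q, _); M halts in state Q.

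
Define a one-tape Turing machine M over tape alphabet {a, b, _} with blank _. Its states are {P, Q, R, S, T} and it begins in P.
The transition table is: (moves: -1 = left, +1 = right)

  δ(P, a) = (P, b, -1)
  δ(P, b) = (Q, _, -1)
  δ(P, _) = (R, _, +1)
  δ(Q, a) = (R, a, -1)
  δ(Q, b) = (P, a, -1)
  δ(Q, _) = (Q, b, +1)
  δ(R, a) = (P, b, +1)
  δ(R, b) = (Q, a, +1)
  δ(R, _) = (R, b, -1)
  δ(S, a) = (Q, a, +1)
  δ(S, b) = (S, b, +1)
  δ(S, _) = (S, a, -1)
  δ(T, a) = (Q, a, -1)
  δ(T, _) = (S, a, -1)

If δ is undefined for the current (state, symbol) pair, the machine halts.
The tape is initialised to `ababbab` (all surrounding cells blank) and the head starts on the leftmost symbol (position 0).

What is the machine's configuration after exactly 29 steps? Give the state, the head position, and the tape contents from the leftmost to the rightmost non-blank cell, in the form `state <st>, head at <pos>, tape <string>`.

state Q, head at -1, tape b_a_abbab

P | __[a]babbab   read a → write b, move -1, go to P
P | _[_]bbabbab   read _ → write _, move +1, go to R
R | __[b]babbab   read b → write a, move +1, go to Q
Q | __a[b]abbab   read b → write a, move -1, go to P
P | __[a]aabbab   read a → write b, move -1, go to P
P | _[_]baabbab   read _ → write _, move +1, go to R
R | __[b]aabbab   read b → write a, move +1, go to Q
Q | __a[a]abbab   read a → write a, move -1, go to R
R | __[a]aabbab   read a → write b, move +1, go to P
P | __b[a]abbab   read a → write b, move -1, go to P
P | __[b]babbab   read b → write _, move -1, go to Q
Q | _[_]_babbab   read _ → write b, move +1, go to Q
Q | _b[_]babbab   read _ → write b, move +1, go to Q
Q | _bb[b]abbab   read b → write a, move -1, go to P
P | _b[b]aabbab   read b → write _, move -1, go to Q
Q | _[b]_aabbab   read b → write a, move -1, go to P
P | [_]a_aabbab   read _ → write _, move +1, go to R
R | _[a]_aabbab   read a → write b, move +1, go to P
P | _b[_]aabbab   read _ → write _, move +1, go to R
R | _b_[a]abbab   read a → write b, move +1, go to P
P | _b_b[a]bbab   read a → write b, move -1, go to P
P | _b_[b]bbbab   read b → write _, move -1, go to Q
Q | _b[_]_bbbab   read _ → write b, move +1, go to Q
Q | _bb[_]bbbab   read _ → write b, move +1, go to Q
Q | _bbb[b]bbab   read b → write a, move -1, go to P
P | _bb[b]abbab   read b → write _, move -1, go to Q
Q | _b[b]_abbab   read b → write a, move -1, go to P
P | _[b]a_abbab   read b → write _, move -1, go to Q
Q | [_]_a_abbab   read _ → write b, move +1, go to Q
Q | b[_]a_abbab
After 29 steps: state Q, head at -1, tape b_a_abbab.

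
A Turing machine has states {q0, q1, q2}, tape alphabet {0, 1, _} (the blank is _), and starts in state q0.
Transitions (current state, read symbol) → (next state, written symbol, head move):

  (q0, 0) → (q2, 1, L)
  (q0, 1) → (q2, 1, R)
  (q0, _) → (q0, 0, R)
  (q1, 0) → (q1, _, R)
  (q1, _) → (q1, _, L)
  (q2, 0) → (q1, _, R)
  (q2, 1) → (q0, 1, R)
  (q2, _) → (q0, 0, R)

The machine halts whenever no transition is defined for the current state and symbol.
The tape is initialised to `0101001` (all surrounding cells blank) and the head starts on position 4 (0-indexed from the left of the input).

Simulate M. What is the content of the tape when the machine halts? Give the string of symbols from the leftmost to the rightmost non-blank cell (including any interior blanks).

01011_1

state=q0 head=4 tape=0101[0]01   (q0,0)→(q2,1,L)
state=q2 head=3 tape=010[1]101   (q2,1)→(q0,1,R)
state=q0 head=4 tape=0101[1]01   (q0,1)→(q2,1,R)
state=q2 head=5 tape=01011[0]1   (q2,0)→(q1,_,R)
state=q1 head=6 tape=01011_[1]
The non-blank tape span at halt is 01011_1.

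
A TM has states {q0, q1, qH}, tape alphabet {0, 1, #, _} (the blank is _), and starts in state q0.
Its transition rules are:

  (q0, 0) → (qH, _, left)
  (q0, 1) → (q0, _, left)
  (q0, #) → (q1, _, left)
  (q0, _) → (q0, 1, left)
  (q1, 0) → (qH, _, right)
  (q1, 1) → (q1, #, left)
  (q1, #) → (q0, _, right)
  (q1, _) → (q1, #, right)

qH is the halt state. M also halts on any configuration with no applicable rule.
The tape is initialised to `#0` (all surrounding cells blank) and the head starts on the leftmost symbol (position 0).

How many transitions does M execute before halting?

4

q0 | _[#]0_   read # → write _, move left, go to q1
q1 | [_]_0_   read _ → write #, move right, go to q1
q1 | #[_]0_   read _ → write #, move right, go to q1
q1 | ##[0]_   read 0 → write _, move right, go to qH
qH | ##_[_]
M halts after 4 transitions.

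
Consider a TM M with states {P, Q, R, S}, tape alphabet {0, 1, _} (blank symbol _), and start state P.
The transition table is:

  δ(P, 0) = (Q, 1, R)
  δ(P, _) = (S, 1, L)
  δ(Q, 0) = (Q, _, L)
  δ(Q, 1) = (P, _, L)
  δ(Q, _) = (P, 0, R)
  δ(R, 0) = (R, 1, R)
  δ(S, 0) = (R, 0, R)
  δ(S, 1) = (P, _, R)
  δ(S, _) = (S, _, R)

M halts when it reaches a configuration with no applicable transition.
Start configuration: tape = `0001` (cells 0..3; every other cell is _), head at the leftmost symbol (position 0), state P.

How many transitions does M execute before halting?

14

state=P head=0 tape=__[0]001   (P,0)→(Q,1,R)
state=Q head=1 tape=__1[0]01   (Q,0)→(Q,_,L)
state=Q head=0 tape=__[1]_01   (Q,1)→(P,_,L)
state=P head=-1 tape=_[_]__01   (P,_)→(S,1,L)
state=S head=-2 tape=[_]1__01   (S,_)→(S,_,R)
state=S head=-1 tape=_[1]__01   (S,1)→(P,_,R)
state=P head=0 tape=__[_]_01   (P,_)→(S,1,L)
state=S head=-1 tape=_[_]1_01   (S,_)→(S,_,R)
state=S head=0 tape=__[1]_01   (S,1)→(P,_,R)
state=P head=1 tape=___[_]01   (P,_)→(S,1,L)
state=S head=0 tape=__[_]101   (S,_)→(S,_,R)
state=S head=1 tape=___[1]01   (S,1)→(P,_,R)
state=P head=2 tape=____[0]1   (P,0)→(Q,1,R)
state=Q head=3 tape=____1[1]   (Q,1)→(P,_,L)
state=P head=2 tape=____[1]_
M halts after 14 transitions.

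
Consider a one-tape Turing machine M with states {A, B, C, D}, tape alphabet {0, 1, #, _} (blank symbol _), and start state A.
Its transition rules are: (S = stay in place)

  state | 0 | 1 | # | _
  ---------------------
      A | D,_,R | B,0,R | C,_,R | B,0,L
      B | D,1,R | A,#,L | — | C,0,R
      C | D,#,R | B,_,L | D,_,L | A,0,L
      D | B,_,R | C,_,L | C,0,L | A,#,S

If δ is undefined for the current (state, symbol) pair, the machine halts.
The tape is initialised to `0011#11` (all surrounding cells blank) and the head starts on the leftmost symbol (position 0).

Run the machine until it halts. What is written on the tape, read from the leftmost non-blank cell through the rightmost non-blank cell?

A | [0]011#11   read 0 → write _, move R, go to D
D | _[0]11#11   read 0 → write _, move R, go to B
B | __[1]1#11   read 1 → write #, move L, go to A
A | _[_]#1#11   read _ → write 0, move L, go to B
B | [_]0#1#11   read _ → write 0, move R, go to C
C | 0[0]#1#11   read 0 → write #, move R, go to D
D | 0#[#]1#11   read # → write 0, move L, go to C
C | 0[#]01#11   read # → write _, move L, go to D
D | [0]_01#11   read 0 → write _, move R, go to B
B | _[_]01#11   read _ → write 0, move R, go to C
C | _0[0]1#11   read 0 → write #, move R, go to D
D | _0#[1]#11   read 1 → write _, move L, go to C
C | _0[#]_#11   read # → write _, move L, go to D
D | _[0]__#11   read 0 → write _, move R, go to B
B | __[_]_#11   read _ → write 0, move R, go to C
C | __0[_]#11   read _ → write 0, move L, go to A
A | __[0]0#11   read 0 → write _, move R, go to D
D | ___[0]#11   read 0 → write _, move R, go to B
B | ____[#]11
The non-blank tape span at halt is #11.

#11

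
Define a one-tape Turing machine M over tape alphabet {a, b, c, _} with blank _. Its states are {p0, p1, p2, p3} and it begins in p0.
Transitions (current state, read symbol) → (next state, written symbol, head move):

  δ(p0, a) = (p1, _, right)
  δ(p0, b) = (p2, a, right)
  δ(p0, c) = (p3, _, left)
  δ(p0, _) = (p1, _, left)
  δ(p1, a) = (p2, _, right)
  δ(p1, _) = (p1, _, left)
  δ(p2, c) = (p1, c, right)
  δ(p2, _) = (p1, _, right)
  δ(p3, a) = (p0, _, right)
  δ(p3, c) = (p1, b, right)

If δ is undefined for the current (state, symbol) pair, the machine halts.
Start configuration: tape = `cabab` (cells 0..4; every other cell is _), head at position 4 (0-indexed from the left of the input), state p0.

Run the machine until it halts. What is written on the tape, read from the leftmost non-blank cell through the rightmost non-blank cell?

cab

p0 | caba[b]__   read b → write a, move right, go to p2
p2 | cabaa[_]_   read _ → write _, move right, go to p1
p1 | cabaa_[_]   read _ → write _, move left, go to p1
p1 | cabaa[_]_   read _ → write _, move left, go to p1
p1 | caba[a]__   read a → write _, move right, go to p2
p2 | caba_[_]_   read _ → write _, move right, go to p1
p1 | caba__[_]   read _ → write _, move left, go to p1
p1 | caba_[_]_   read _ → write _, move left, go to p1
p1 | caba[_]__   read _ → write _, move left, go to p1
p1 | cab[a]___   read a → write _, move right, go to p2
p2 | cab_[_]__   read _ → write _, move right, go to p1
p1 | cab__[_]_   read _ → write _, move left, go to p1
p1 | cab_[_]__   read _ → write _, move left, go to p1
p1 | cab[_]___   read _ → write _, move left, go to p1
p1 | ca[b]____
The non-blank tape span at halt is cab.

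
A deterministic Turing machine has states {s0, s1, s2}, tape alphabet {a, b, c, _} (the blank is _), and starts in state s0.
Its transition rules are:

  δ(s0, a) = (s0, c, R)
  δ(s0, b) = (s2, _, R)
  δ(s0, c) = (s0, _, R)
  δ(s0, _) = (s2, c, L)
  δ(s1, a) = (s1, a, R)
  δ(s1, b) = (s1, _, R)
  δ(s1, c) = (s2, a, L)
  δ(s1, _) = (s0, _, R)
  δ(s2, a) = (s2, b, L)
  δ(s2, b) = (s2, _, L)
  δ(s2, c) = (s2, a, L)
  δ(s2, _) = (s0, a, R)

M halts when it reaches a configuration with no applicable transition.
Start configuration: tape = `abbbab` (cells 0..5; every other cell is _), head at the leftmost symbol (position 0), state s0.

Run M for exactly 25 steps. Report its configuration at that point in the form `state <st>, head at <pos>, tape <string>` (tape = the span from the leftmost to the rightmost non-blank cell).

s0 | _[a]bbbab   read a → write c, move R, go to s0
s0 | _c[b]bbab   read b → write _, move R, go to s2
s2 | _c_[b]bab   read b → write _, move L, go to s2
s2 | _c[_]_bab   read _ → write a, move R, go to s0
s0 | _ca[_]bab   read _ → write c, move L, go to s2
s2 | _c[a]cbab   read a → write b, move L, go to s2
s2 | _[c]bcbab   read c → write a, move L, go to s2
s2 | [_]abcbab   read _ → write a, move R, go to s0
s0 | a[a]bcbab   read a → write c, move R, go to s0
s0 | ac[b]cbab   read b → write _, move R, go to s2
s2 | ac_[c]bab   read c → write a, move L, go to s2
s2 | ac[_]abab   read _ → write a, move R, go to s0
s0 | aca[a]bab   read a → write c, move R, go to s0
s0 | acac[b]ab   read b → write _, move R, go to s2
s2 | acac_[a]b   read a → write b, move L, go to s2
s2 | acac[_]bb   read _ → write a, move R, go to s0
s0 | acaca[b]b   read b → write _, move R, go to s2
s2 | acaca_[b]   read b → write _, move L, go to s2
s2 | acaca[_]_   read _ → write a, move R, go to s0
s0 | acacaa[_]   read _ → write c, move L, go to s2
s2 | acaca[a]c   read a → write b, move L, go to s2
s2 | acac[a]bc   read a → write b, move L, go to s2
s2 | aca[c]bbc   read c → write a, move L, go to s2
s2 | ac[a]abbc   read a → write b, move L, go to s2
s2 | a[c]babbc   read c → write a, move L, go to s2
s2 | [a]ababbc
After 25 steps: state s2, head at -1, tape aababbc.

state s2, head at -1, tape aababbc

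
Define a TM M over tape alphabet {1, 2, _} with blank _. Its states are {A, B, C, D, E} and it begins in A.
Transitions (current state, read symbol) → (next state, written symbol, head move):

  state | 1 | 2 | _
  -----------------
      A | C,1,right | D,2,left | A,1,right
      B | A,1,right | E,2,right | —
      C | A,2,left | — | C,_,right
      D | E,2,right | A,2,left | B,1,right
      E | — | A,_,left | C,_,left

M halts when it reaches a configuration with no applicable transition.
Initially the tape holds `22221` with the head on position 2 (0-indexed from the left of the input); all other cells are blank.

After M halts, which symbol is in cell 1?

A | __22[2]21   read 2 → write 2, move left, go to D
D | __2[2]221   read 2 → write 2, move left, go to A
A | __[2]2221   read 2 → write 2, move left, go to D
D | _[_]22221   read _ → write 1, move right, go to B
B | _1[2]2221   read 2 → write 2, move right, go to E
E | _12[2]221   read 2 → write _, move left, go to A
A | _1[2]_221   read 2 → write 2, move left, go to D
D | _[1]2_221   read 1 → write 2, move right, go to E
E | _2[2]_221   read 2 → write _, move left, go to A
A | _[2]__221   read 2 → write 2, move left, go to D
D | [_]2__221   read _ → write 1, move right, go to B
B | 1[2]__221   read 2 → write 2, move right, go to E
E | 12[_]_221   read _ → write _, move left, go to C
C | 1[2]__221
Cell 1 holds _ when M halts.

_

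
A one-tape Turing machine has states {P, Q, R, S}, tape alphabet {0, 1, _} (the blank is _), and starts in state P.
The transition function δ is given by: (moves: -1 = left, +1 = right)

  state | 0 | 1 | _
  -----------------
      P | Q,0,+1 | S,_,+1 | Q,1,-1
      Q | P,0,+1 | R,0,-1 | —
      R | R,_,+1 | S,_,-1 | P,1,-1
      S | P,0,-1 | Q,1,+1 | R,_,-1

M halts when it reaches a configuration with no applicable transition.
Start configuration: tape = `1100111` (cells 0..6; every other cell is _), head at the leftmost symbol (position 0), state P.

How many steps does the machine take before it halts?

16

state=P head=0 tape=[1]100111   (P,1)→(S,_,+1)
state=S head=1 tape=_[1]00111   (S,1)→(Q,1,+1)
state=Q head=2 tape=_1[0]0111   (Q,0)→(P,0,+1)
state=P head=3 tape=_10[0]111   (P,0)→(Q,0,+1)
state=Q head=4 tape=_100[1]11   (Q,1)→(R,0,-1)
state=R head=3 tape=_10[0]011   (R,0)→(R,_,+1)
state=R head=4 tape=_10_[0]11   (R,0)→(R,_,+1)
state=R head=5 tape=_10__[1]1   (R,1)→(S,_,-1)
state=S head=4 tape=_10_[_]_1   (S,_)→(R,_,-1)
state=R head=3 tape=_10[_]__1   (R,_)→(P,1,-1)
state=P head=2 tape=_1[0]1__1   (P,0)→(Q,0,+1)
state=Q head=3 tape=_10[1]__1   (Q,1)→(R,0,-1)
state=R head=2 tape=_1[0]0__1   (R,0)→(R,_,+1)
state=R head=3 tape=_1_[0]__1   (R,0)→(R,_,+1)
state=R head=4 tape=_1__[_]_1   (R,_)→(P,1,-1)
state=P head=3 tape=_1_[_]1_1   (P,_)→(Q,1,-1)
state=Q head=2 tape=_1[_]11_1
M halts after 16 transitions.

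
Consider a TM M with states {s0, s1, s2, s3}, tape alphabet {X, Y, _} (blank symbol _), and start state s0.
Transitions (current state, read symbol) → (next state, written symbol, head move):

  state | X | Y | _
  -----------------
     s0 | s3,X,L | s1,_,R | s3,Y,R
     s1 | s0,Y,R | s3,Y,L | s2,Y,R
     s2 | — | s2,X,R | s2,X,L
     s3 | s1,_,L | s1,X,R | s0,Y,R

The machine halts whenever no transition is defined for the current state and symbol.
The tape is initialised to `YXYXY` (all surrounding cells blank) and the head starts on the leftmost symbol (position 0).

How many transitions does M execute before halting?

s0 | [Y]XYXY__   read Y → write _, move R, go to s1
s1 | _[X]YXY__   read X → write Y, move R, go to s0
s0 | _Y[Y]XY__   read Y → write _, move R, go to s1
s1 | _Y_[X]Y__   read X → write Y, move R, go to s0
s0 | _Y_Y[Y]__   read Y → write _, move R, go to s1
s1 | _Y_Y_[_]_   read _ → write Y, move R, go to s2
s2 | _Y_Y_Y[_]   read _ → write X, move L, go to s2
s2 | _Y_Y_[Y]X   read Y → write X, move R, go to s2
s2 | _Y_Y_X[X]
M halts after 8 transitions.

8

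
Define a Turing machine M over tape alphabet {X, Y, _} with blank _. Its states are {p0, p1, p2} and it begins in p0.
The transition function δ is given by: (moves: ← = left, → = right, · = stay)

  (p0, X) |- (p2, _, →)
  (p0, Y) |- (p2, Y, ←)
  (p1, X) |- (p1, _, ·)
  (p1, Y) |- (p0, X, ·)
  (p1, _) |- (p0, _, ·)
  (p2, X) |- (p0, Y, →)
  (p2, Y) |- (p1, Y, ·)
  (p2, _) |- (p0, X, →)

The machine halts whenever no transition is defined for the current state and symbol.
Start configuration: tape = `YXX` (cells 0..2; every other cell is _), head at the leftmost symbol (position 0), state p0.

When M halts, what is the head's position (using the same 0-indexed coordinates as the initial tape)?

state=p0 head=0 tape=_[Y]XX__   (p0,Y)→(p2,Y,←)
state=p2 head=-1 tape=[_]YXX__   (p2,_)→(p0,X,→)
state=p0 head=0 tape=X[Y]XX__   (p0,Y)→(p2,Y,←)
state=p2 head=-1 tape=[X]YXX__   (p2,X)→(p0,Y,→)
state=p0 head=0 tape=Y[Y]XX__   (p0,Y)→(p2,Y,←)
state=p2 head=-1 tape=[Y]YXX__   (p2,Y)→(p1,Y,·)
state=p1 head=-1 tape=[Y]YXX__   (p1,Y)→(p0,X,·)
state=p0 head=-1 tape=[X]YXX__   (p0,X)→(p2,_,→)
state=p2 head=0 tape=_[Y]XX__   (p2,Y)→(p1,Y,·)
state=p1 head=0 tape=_[Y]XX__   (p1,Y)→(p0,X,·)
state=p0 head=0 tape=_[X]XX__   (p0,X)→(p2,_,→)
state=p2 head=1 tape=__[X]X__   (p2,X)→(p0,Y,→)
state=p0 head=2 tape=__Y[X]__   (p0,X)→(p2,_,→)
state=p2 head=3 tape=__Y_[_]_   (p2,_)→(p0,X,→)
state=p0 head=4 tape=__Y_X[_]
At halt the head is at cell 4.

4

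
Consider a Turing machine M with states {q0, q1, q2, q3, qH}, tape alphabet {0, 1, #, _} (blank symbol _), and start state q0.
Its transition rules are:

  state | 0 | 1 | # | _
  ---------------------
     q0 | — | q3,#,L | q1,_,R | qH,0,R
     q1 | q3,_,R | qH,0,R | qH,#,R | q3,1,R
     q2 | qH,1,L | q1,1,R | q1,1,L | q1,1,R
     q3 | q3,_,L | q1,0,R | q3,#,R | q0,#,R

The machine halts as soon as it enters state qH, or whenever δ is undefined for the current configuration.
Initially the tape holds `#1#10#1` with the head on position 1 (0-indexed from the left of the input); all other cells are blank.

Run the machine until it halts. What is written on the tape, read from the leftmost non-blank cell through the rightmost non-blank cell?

state=q0 head=1 tape=#[1]#10#1____   (q0,1)→(q3,#,L)
state=q3 head=0 tape=[#]##10#1____   (q3,#)→(q3,#,R)
state=q3 head=1 tape=#[#]#10#1____   (q3,#)→(q3,#,R)
state=q3 head=2 tape=##[#]10#1____   (q3,#)→(q3,#,R)
state=q3 head=3 tape=###[1]0#1____   (q3,1)→(q1,0,R)
state=q1 head=4 tape=###0[0]#1____   (q1,0)→(q3,_,R)
state=q3 head=5 tape=###0_[#]1____   (q3,#)→(q3,#,R)
state=q3 head=6 tape=###0_#[1]____   (q3,1)→(q1,0,R)
state=q1 head=7 tape=###0_#0[_]___   (q1,_)→(q3,1,R)
state=q3 head=8 tape=###0_#01[_]__   (q3,_)→(q0,#,R)
state=q0 head=9 tape=###0_#01#[_]_   (q0,_)→(qH,0,R)
state=qH head=10 tape=###0_#01#0[_]
The non-blank tape span at halt is ###0_#01#0.

###0_#01#0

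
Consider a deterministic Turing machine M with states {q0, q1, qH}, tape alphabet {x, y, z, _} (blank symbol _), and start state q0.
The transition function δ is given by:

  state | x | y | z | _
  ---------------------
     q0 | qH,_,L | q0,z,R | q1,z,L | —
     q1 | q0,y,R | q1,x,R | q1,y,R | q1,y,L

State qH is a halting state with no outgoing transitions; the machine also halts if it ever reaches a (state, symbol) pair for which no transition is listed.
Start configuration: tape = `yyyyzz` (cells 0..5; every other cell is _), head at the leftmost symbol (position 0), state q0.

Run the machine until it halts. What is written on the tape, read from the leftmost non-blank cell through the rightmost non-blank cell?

zzzyyxyz

state=q0 head=0 tape=[y]yyyzz___   (q0,y)→(q0,z,R)
state=q0 head=1 tape=z[y]yyzz___   (q0,y)→(q0,z,R)
state=q0 head=2 tape=zz[y]yzz___   (q0,y)→(q0,z,R)
state=q0 head=3 tape=zzz[y]zz___   (q0,y)→(q0,z,R)
state=q0 head=4 tape=zzzz[z]z___   (q0,z)→(q1,z,L)
state=q1 head=3 tape=zzz[z]zz___   (q1,z)→(q1,y,R)
state=q1 head=4 tape=zzzy[z]z___   (q1,z)→(q1,y,R)
state=q1 head=5 tape=zzzyy[z]___   (q1,z)→(q1,y,R)
state=q1 head=6 tape=zzzyyy[_]__   (q1,_)→(q1,y,L)
state=q1 head=5 tape=zzzyy[y]y__   (q1,y)→(q1,x,R)
state=q1 head=6 tape=zzzyyx[y]__   (q1,y)→(q1,x,R)
state=q1 head=7 tape=zzzyyxx[_]_   (q1,_)→(q1,y,L)
state=q1 head=6 tape=zzzyyx[x]y_   (q1,x)→(q0,y,R)
state=q0 head=7 tape=zzzyyxy[y]_   (q0,y)→(q0,z,R)
state=q0 head=8 tape=zzzyyxyz[_]
The non-blank tape span at halt is zzzyyxyz.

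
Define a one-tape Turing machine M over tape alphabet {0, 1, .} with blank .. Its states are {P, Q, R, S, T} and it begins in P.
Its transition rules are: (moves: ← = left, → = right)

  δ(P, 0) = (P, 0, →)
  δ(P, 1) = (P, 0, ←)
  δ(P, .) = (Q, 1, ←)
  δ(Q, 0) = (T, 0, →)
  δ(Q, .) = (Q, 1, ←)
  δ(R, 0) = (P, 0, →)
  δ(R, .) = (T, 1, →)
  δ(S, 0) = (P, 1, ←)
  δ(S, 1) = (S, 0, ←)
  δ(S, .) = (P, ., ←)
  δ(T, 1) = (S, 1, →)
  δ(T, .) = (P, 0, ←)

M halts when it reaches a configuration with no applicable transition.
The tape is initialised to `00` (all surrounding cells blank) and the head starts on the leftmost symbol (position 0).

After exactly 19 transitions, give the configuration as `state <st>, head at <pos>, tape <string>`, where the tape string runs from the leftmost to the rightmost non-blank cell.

state S, head at 5, tape 00001

state=P head=0 tape=[0]0....   (P,0)→(P,0,→)
state=P head=1 tape=0[0]....   (P,0)→(P,0,→)
state=P head=2 tape=00[.]...   (P,.)→(Q,1,←)
state=Q head=1 tape=0[0]1...   (Q,0)→(T,0,→)
state=T head=2 tape=00[1]...   (T,1)→(S,1,→)
state=S head=3 tape=001[.]..   (S,.)→(P,.,←)
state=P head=2 tape=00[1]...   (P,1)→(P,0,←)
state=P head=1 tape=0[0]0...   (P,0)→(P,0,→)
state=P head=2 tape=00[0]...   (P,0)→(P,0,→)
state=P head=3 tape=000[.]..   (P,.)→(Q,1,←)
state=Q head=2 tape=00[0]1..   (Q,0)→(T,0,→)
state=T head=3 tape=000[1]..   (T,1)→(S,1,→)
state=S head=4 tape=0001[.].   (S,.)→(P,.,←)
state=P head=3 tape=000[1]..   (P,1)→(P,0,←)
state=P head=2 tape=00[0]0..   (P,0)→(P,0,→)
state=P head=3 tape=000[0]..   (P,0)→(P,0,→)
state=P head=4 tape=0000[.].   (P,.)→(Q,1,←)
state=Q head=3 tape=000[0]1.   (Q,0)→(T,0,→)
state=T head=4 tape=0000[1].   (T,1)→(S,1,→)
state=S head=5 tape=00001[.]
After 19 steps: state S, head at 5, tape 00001.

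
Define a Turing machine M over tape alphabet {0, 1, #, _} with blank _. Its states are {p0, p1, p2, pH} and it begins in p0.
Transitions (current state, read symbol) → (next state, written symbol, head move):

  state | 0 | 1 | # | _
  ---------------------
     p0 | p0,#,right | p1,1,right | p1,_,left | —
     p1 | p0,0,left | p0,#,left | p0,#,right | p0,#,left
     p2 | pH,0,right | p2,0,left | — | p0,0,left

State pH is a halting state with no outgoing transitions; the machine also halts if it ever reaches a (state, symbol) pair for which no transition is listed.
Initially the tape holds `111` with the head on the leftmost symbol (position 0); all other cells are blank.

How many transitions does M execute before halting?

8

p0 | [1]11__   read 1 → write 1, move right, go to p1
p1 | 1[1]1__   read 1 → write #, move left, go to p0
p0 | [1]#1__   read 1 → write 1, move right, go to p1
p1 | 1[#]1__   read # → write #, move right, go to p0
p0 | 1#[1]__   read 1 → write 1, move right, go to p1
p1 | 1#1[_]_   read _ → write #, move left, go to p0
p0 | 1#[1]#_   read 1 → write 1, move right, go to p1
p1 | 1#1[#]_   read # → write #, move right, go to p0
p0 | 1#1#[_]
M halts after 8 transitions.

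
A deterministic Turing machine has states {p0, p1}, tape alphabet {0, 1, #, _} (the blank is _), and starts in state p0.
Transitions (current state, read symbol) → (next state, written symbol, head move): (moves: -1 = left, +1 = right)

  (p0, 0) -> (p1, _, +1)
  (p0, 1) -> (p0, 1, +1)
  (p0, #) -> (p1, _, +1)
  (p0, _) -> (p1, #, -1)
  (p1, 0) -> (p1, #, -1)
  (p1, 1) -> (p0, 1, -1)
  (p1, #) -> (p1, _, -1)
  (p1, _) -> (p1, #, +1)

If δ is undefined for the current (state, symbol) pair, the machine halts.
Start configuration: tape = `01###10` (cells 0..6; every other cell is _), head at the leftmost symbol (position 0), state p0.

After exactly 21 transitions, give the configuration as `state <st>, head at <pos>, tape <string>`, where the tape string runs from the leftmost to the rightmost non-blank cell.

state p1, head at -3, tape #___1###10

p0 | ___[0]1###10   read 0 → write _, move +1, go to p1
p1 | ____[1]###10   read 1 → write 1, move -1, go to p0
p0 | ___[_]1###10   read _ → write #, move -1, go to p1
p1 | __[_]#1###10   read _ → write #, move +1, go to p1
p1 | __#[#]1###10   read # → write _, move -1, go to p1
p1 | __[#]_1###10   read # → write _, move -1, go to p1
p1 | _[_]__1###10   read _ → write #, move +1, go to p1
p1 | _#[_]_1###10   read _ → write #, move +1, go to p1
p1 | _##[_]1###10   read _ → write #, move +1, go to p1
p1 | _###[1]###10   read 1 → write 1, move -1, go to p0
p0 | _##[#]1###10   read # → write _, move +1, go to p1
p1 | _##_[1]###10   read 1 → write 1, move -1, go to p0
p0 | _##[_]1###10   read _ → write #, move -1, go to p1
p1 | _#[#]#1###10   read # → write _, move -1, go to p1
p1 | _[#]_#1###10   read # → write _, move -1, go to p1
p1 | [_]__#1###10   read _ → write #, move +1, go to p1
p1 | #[_]_#1###10   read _ → write #, move +1, go to p1
p1 | ##[_]#1###10   read _ → write #, move +1, go to p1
p1 | ###[#]1###10   read # → write _, move -1, go to p1
p1 | ##[#]_1###10   read # → write _, move -1, go to p1
p1 | #[#]__1###10   read # → write _, move -1, go to p1
p1 | [#]___1###10
After 21 steps: state p1, head at -3, tape #___1###10.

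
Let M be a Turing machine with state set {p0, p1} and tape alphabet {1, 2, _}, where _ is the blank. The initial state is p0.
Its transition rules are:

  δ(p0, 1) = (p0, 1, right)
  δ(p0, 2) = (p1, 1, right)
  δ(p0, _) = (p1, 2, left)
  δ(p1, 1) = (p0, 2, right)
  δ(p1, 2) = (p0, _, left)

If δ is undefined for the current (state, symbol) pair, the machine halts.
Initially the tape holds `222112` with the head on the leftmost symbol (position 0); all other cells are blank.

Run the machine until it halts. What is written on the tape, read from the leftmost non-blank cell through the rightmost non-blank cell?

221211

p0 | [2]22112_   read 2 → write 1, move right, go to p1
p1 | 1[2]2112_   read 2 → write _, move left, go to p0
p0 | [1]_2112_   read 1 → write 1, move right, go to p0
p0 | 1[_]2112_   read _ → write 2, move left, go to p1
p1 | [1]22112_   read 1 → write 2, move right, go to p0
p0 | 2[2]2112_   read 2 → write 1, move right, go to p1
p1 | 21[2]112_   read 2 → write _, move left, go to p0
p0 | 2[1]_112_   read 1 → write 1, move right, go to p0
p0 | 21[_]112_   read _ → write 2, move left, go to p1
p1 | 2[1]2112_   read 1 → write 2, move right, go to p0
p0 | 22[2]112_   read 2 → write 1, move right, go to p1
p1 | 221[1]12_   read 1 → write 2, move right, go to p0
p0 | 2212[1]2_   read 1 → write 1, move right, go to p0
p0 | 22121[2]_   read 2 → write 1, move right, go to p1
p1 | 221211[_]
The non-blank tape span at halt is 221211.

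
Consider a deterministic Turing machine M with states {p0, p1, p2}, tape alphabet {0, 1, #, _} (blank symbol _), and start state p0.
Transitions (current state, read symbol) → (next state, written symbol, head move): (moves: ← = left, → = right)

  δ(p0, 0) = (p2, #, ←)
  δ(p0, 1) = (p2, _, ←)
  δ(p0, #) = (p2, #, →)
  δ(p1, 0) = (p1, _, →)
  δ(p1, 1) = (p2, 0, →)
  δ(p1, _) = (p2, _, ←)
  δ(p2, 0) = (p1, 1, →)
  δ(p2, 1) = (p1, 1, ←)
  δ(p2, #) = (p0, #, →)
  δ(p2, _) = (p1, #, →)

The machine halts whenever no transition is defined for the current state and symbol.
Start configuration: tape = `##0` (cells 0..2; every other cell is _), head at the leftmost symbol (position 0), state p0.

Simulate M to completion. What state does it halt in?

p0

state=p0 head=0 tape=[#]#0__   (p0,#)→(p2,#,→)
state=p2 head=1 tape=#[#]0__   (p2,#)→(p0,#,→)
state=p0 head=2 tape=##[0]__   (p0,0)→(p2,#,←)
state=p2 head=1 tape=#[#]#__   (p2,#)→(p0,#,→)
state=p0 head=2 tape=##[#]__   (p0,#)→(p2,#,→)
state=p2 head=3 tape=###[_]_   (p2,_)→(p1,#,→)
state=p1 head=4 tape=####[_]   (p1,_)→(p2,_,←)
state=p2 head=3 tape=###[#]_   (p2,#)→(p0,#,→)
state=p0 head=4 tape=####[_]
No transition is defined for (p0, _); M halts in state p0.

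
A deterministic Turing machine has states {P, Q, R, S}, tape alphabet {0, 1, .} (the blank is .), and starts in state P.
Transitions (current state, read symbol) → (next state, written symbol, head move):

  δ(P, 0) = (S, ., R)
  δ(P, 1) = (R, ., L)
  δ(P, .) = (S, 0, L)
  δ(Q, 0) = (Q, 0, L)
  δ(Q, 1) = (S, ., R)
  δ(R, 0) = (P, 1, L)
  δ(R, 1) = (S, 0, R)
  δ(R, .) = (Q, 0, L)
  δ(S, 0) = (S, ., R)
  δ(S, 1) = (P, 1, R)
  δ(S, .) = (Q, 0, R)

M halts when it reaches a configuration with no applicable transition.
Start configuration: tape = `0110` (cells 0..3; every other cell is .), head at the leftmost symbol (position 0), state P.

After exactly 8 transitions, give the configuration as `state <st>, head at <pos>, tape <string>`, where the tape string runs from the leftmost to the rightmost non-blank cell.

P | [0]110   read 0 → write ., move R, go to S
S | .[1]10   read 1 → write 1, move R, go to P
P | .1[1]0   read 1 → write ., move L, go to R
R | .[1].0   read 1 → write 0, move R, go to S
S | .0[.]0   read . → write 0, move R, go to Q
Q | .00[0]   read 0 → write 0, move L, go to Q
Q | .0[0]0   read 0 → write 0, move L, go to Q
Q | .[0]00   read 0 → write 0, move L, go to Q
Q | [.]000
After 8 steps: state Q, head at 0, tape 000.

state Q, head at 0, tape 000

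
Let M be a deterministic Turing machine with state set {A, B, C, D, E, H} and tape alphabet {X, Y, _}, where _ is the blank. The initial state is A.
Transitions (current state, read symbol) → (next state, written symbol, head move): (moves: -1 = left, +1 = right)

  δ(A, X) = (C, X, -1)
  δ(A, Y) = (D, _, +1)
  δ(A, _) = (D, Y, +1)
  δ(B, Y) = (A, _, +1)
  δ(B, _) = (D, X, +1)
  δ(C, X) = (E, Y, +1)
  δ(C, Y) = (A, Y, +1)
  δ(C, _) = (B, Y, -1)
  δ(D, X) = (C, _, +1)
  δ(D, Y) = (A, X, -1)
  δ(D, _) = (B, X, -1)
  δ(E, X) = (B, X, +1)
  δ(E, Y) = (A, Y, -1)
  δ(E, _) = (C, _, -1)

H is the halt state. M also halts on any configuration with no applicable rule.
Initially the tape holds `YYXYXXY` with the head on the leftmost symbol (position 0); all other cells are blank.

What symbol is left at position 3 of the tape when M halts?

_

A | [Y]YXYXXY__   read Y → write _, move +1, go to D
D | _[Y]XYXXY__   read Y → write X, move -1, go to A
A | [_]XXYXXY__   read _ → write Y, move +1, go to D
D | Y[X]XYXXY__   read X → write _, move +1, go to C
C | Y_[X]YXXY__   read X → write Y, move +1, go to E
E | Y_Y[Y]XXY__   read Y → write Y, move -1, go to A
A | Y_[Y]YXXY__   read Y → write _, move +1, go to D
D | Y__[Y]XXY__   read Y → write X, move -1, go to A
A | Y_[_]XXXY__   read _ → write Y, move +1, go to D
D | Y_Y[X]XXY__   read X → write _, move +1, go to C
C | Y_Y_[X]XY__   read X → write Y, move +1, go to E
E | Y_Y_Y[X]Y__   read X → write X, move +1, go to B
B | Y_Y_YX[Y]__   read Y → write _, move +1, go to A
A | Y_Y_YX_[_]_   read _ → write Y, move +1, go to D
D | Y_Y_YX_Y[_]   read _ → write X, move -1, go to B
B | Y_Y_YX_[Y]X   read Y → write _, move +1, go to A
A | Y_Y_YX__[X]   read X → write X, move -1, go to C
C | Y_Y_YX_[_]X   read _ → write Y, move -1, go to B
B | Y_Y_YX[_]YX   read _ → write X, move +1, go to D
D | Y_Y_YXX[Y]X   read Y → write X, move -1, go to A
A | Y_Y_YX[X]XX   read X → write X, move -1, go to C
C | Y_Y_Y[X]XXX   read X → write Y, move +1, go to E
E | Y_Y_YY[X]XX   read X → write X, move +1, go to B
B | Y_Y_YYX[X]X
Cell 3 holds _ when M halts.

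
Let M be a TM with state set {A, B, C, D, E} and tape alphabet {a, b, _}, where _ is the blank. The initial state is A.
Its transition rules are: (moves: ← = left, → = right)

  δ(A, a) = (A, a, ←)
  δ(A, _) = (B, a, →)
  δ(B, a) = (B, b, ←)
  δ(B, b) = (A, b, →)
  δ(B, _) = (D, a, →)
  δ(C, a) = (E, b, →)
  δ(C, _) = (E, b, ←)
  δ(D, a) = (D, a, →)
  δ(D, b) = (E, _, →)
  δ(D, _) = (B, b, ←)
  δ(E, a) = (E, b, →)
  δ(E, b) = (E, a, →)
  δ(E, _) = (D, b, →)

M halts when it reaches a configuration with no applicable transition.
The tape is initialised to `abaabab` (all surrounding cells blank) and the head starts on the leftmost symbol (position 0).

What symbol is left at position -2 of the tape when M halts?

A | __[a]baabab__   read a → write a, move ←, go to A
A | _[_]abaabab__   read _ → write a, move →, go to B
B | _a[a]baabab__   read a → write b, move ←, go to B
B | _[a]bbaabab__   read a → write b, move ←, go to B
B | [_]bbbaabab__   read _ → write a, move →, go to D
D | a[b]bbaabab__   read b → write _, move →, go to E
E | a_[b]baabab__   read b → write a, move →, go to E
E | a_a[b]aabab__   read b → write a, move →, go to E
E | a_aa[a]abab__   read a → write b, move →, go to E
E | a_aab[a]bab__   read a → write b, move →, go to E
E | a_aabb[b]ab__   read b → write a, move →, go to E
E | a_aabba[a]b__   read a → write b, move →, go to E
E | a_aabbab[b]__   read b → write a, move →, go to E
E | a_aabbaba[_]_   read _ → write b, move →, go to D
D | a_aabbabab[_]   read _ → write b, move ←, go to B
B | a_aabbaba[b]b   read b → write b, move →, go to A
A | a_aabbabab[b]
Cell -2 holds a when M halts.

a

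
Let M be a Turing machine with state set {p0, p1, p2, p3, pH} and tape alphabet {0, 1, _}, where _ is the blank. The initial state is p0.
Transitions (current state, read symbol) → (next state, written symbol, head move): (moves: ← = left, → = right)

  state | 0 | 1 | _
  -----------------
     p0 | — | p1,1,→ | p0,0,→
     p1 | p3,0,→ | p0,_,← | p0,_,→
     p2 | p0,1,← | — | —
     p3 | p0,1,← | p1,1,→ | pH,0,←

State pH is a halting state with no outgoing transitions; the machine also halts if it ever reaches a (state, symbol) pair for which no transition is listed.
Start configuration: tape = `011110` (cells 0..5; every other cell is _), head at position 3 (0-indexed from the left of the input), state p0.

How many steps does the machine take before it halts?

p0 | 011[1]10   read 1 → write 1, move →, go to p1
p1 | 0111[1]0   read 1 → write _, move ←, go to p0
p0 | 011[1]_0   read 1 → write 1, move →, go to p1
p1 | 0111[_]0   read _ → write _, move →, go to p0
p0 | 0111_[0]
M halts after 4 transitions.

4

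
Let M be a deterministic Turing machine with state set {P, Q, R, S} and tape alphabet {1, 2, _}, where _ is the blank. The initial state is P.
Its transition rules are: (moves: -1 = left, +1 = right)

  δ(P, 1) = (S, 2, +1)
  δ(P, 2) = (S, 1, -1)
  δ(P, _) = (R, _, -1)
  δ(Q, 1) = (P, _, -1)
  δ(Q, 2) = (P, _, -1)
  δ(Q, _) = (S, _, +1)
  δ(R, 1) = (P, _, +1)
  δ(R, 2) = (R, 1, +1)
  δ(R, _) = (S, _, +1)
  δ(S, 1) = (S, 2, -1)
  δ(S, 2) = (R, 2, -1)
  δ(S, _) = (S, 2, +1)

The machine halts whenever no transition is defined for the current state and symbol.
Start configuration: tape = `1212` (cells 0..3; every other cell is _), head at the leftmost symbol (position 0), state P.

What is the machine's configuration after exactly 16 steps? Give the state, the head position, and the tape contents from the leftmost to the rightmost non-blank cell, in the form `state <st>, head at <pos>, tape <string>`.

state S, head at 0, tape 122

P | [1]212   read 1 → write 2, move +1, go to S
S | 2[2]12   read 2 → write 2, move -1, go to R
R | [2]212   read 2 → write 1, move +1, go to R
R | 1[2]12   read 2 → write 1, move +1, go to R
R | 11[1]2   read 1 → write _, move +1, go to P
P | 11_[2]   read 2 → write 1, move -1, go to S
S | 11[_]1   read _ → write 2, move +1, go to S
S | 112[1]   read 1 → write 2, move -1, go to S
S | 11[2]2   read 2 → write 2, move -1, go to R
R | 1[1]22   read 1 → write _, move +1, go to P
P | 1_[2]2   read 2 → write 1, move -1, go to S
S | 1[_]12   read _ → write 2, move +1, go to S
S | 12[1]2   read 1 → write 2, move -1, go to S
S | 1[2]22   read 2 → write 2, move -1, go to R
R | [1]222   read 1 → write _, move +1, go to P
P | _[2]22   read 2 → write 1, move -1, go to S
S | [_]122
After 16 steps: state S, head at 0, tape 122.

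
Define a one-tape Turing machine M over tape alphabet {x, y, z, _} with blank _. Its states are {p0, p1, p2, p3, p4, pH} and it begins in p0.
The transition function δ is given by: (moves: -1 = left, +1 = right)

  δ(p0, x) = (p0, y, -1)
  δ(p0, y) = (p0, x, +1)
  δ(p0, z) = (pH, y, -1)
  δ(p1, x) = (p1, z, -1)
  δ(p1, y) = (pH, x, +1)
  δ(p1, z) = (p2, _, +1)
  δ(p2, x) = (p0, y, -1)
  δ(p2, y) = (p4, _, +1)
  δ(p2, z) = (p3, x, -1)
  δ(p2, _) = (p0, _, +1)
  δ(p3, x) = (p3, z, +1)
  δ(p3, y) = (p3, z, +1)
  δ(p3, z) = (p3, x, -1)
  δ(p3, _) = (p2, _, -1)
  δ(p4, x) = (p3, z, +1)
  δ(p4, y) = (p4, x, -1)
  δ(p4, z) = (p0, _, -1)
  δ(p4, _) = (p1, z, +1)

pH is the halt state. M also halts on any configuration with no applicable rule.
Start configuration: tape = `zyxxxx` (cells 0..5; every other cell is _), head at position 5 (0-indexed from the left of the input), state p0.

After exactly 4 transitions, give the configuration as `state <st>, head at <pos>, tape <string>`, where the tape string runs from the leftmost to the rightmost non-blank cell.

state p0, head at 1, tape zyyyyy

p0 | zyxxx[x]   read x → write y, move -1, go to p0
p0 | zyxx[x]y   read x → write y, move -1, go to p0
p0 | zyx[x]yy   read x → write y, move -1, go to p0
p0 | zy[x]yyy   read x → write y, move -1, go to p0
p0 | z[y]yyyy
After 4 steps: state p0, head at 1, tape zyyyyy.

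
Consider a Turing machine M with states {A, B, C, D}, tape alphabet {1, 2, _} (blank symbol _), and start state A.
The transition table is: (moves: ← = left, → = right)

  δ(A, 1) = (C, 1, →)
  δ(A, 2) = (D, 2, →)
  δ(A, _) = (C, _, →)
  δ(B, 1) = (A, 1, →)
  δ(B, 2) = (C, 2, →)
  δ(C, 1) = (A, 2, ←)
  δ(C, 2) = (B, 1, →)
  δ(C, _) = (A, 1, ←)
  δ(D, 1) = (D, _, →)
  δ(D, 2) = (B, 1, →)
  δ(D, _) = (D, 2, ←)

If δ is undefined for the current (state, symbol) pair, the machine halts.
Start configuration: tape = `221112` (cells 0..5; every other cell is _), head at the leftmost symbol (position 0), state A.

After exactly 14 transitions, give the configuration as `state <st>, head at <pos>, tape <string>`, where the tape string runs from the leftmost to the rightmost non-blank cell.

A | [2]21112__   read 2 → write 2, move →, go to D
D | 2[2]1112__   read 2 → write 1, move →, go to B
B | 21[1]112__   read 1 → write 1, move →, go to A
A | 211[1]12__   read 1 → write 1, move →, go to C
C | 2111[1]2__   read 1 → write 2, move ←, go to A
A | 211[1]22__   read 1 → write 1, move →, go to C
C | 2111[2]2__   read 2 → write 1, move →, go to B
B | 21111[2]__   read 2 → write 2, move →, go to C
C | 211112[_]_   read _ → write 1, move ←, go to A
A | 21111[2]1_   read 2 → write 2, move →, go to D
D | 211112[1]_   read 1 → write _, move →, go to D
D | 211112_[_]   read _ → write 2, move ←, go to D
D | 211112[_]2   read _ → write 2, move ←, go to D
D | 21111[2]22   read 2 → write 1, move →, go to B
B | 211111[2]2
After 14 steps: state B, head at 6, tape 21111122.

state B, head at 6, tape 21111122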